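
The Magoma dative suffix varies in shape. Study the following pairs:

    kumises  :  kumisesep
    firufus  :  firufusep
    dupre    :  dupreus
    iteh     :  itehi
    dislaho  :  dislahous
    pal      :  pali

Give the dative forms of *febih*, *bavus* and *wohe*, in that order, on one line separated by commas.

febihi, bavusep, woheus

The pattern is sibilance of the final sound: -ep when the stem ends in a sibilant (*kumises*, *firufus*); -i when the stem ends in a non-sibilant consonant (*iteh*, *pal*); -us when the stem ends in a vowel (*dupre*, *dislaho*).
Since the final sound of *febih* is /h/ (a non-sibilant consonant), it takes -i, giving *febihi*.
Since the final sound of *bavus* is /s/ (a sibilant), it takes -ep, giving *bavusep*.
Since the final sound of *wohe* is /e/ (a vowel), it takes -us, giving *woheus*.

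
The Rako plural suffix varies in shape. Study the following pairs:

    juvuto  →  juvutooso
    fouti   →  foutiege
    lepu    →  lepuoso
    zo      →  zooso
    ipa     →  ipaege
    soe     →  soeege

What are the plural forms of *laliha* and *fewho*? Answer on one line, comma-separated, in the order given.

The pattern is rounding harmony: -oso when the last vowel of the stem is a rounded vowel (*juvuto*, *lepu*, *zo*); -ege when the last vowel of the stem is an unrounded vowel (*fouti*, *ipa*, *soe*).
*laliha* — last vowel /a/ (an unrounded vowel) → -ege → *lalihaege*.
*fewho* — last vowel /o/ (a rounded vowel) → -oso → *fewhooso*.

lalihaege, fewhooso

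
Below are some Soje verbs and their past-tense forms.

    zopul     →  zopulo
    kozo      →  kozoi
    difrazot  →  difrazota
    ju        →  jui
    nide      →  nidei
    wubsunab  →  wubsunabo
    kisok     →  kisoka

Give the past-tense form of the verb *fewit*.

The pattern is voicing of the final sound: -a when the stem ends in a voiceless consonant (*difrazot*, *kisok*); -o when the stem ends in a voiced consonant (*zopul*, *wubsunab*); -i when the stem ends in a vowel (*kozo*, *ju*, *nide*).
*fewit* — final sound /t/ (a voiceless consonant) → -a → *fewita*.

fewita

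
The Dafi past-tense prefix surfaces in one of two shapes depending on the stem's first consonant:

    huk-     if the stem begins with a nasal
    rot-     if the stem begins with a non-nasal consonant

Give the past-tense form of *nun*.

huknun

The first consonant of *nun* is /n/, which is a nasal, so the prefix is huk-, giving *huknun*.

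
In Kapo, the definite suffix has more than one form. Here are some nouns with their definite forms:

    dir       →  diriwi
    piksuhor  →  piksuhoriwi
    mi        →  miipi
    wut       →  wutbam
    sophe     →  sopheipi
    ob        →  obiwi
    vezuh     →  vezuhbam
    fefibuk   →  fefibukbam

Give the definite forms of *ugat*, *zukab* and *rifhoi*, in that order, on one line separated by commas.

ugatbam, zukabiwi, rifhoiipi

Looking at the final sound of each stem: -bam when the stem ends in a voiceless consonant (*wut*, *vezuh*, *fefibuk*); -iwi when the stem ends in a voiced consonant (*dir*, *piksuhor*, *ob*); -ipi when the stem ends in a vowel (*mi*, *sophe*).
Since the final sound of *ugat* is /t/ (a voiceless consonant), it takes -bam, giving *ugatbam*.
The final sound of *zukab* is /b/, which is a voiced consonant, so the suffix is -iwi, giving *zukabiwi*.
*rifhoi*: final sound = /i/, a vowel → -ipi → *rifhoiipi*.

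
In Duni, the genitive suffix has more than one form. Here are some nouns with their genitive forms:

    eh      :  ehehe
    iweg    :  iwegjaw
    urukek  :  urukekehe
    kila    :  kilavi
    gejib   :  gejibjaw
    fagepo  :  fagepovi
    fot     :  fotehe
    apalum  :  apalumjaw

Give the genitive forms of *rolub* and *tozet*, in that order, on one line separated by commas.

rolubjaw, tozetehe

The suffix is conditioned by the final sound: -ehe when the stem ends in a voiceless consonant (*eh*, *urukek*, *fot*); -jaw when the stem ends in a voiced consonant (*iweg*, *gejib*, *apalum*); -vi when the stem ends in a vowel (*kila*, *fagepo*).
The final sound of *rolub* is /b/, which is a voiced consonant, so the suffix is -jaw, giving *rolubjaw*.
Since the final sound of *tozet* is /t/ (a voiceless consonant), it takes -ehe, giving *tozetehe*.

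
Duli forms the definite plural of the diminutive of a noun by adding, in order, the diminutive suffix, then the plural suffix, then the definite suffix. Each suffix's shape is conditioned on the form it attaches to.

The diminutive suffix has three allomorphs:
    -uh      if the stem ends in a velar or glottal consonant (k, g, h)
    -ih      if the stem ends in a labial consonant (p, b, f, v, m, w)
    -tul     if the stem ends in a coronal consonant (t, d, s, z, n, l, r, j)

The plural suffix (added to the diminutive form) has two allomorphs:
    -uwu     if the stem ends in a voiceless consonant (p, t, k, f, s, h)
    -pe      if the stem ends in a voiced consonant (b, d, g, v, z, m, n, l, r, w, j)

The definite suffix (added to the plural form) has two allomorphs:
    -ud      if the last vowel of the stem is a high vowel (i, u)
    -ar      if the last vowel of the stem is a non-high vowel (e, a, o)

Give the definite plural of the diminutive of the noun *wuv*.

wuvihuwuud

Since the final consonant of *wuv* is /v/ (labial), it takes -ih, giving *wuvih*.
The final consonant of the diminutive form *wuvih* is /h/, which is voiceless, so the plural suffix is -uwu, giving *wuvihuwu*.
The last vowel of the plural form *wuvihuwu* is /u/, which is a high vowel, so the definite suffix is -ud, giving *wuvihuwuud*.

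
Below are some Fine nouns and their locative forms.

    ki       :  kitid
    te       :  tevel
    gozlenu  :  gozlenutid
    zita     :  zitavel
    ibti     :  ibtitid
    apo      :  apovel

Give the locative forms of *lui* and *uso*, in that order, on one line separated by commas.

luitid, usovel

The alternation tracks the last vowel of the stem — -tid when the last vowel of the stem is a high vowel (*ki*, *gozlenu*, *ibti*); -vel when the last vowel of the stem is a non-high vowel (*te*, *zita*, *apo*).
*lui*: last vowel = /i/, a high vowel → -tid → *luitid*.
*uso*: last vowel = /o/, a non-high vowel → -vel → *usovel*.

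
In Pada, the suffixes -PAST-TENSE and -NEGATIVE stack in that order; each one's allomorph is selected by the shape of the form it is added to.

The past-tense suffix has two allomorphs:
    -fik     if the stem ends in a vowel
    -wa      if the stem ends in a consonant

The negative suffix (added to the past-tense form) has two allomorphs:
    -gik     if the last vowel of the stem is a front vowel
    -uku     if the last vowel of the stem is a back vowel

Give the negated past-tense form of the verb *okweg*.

*okweg* — final sound /g/ (a consonant) → -wa → *okwegwa*.
The last vowel of the past-tense form *okwegwa* is /a/, which is a back vowel, so the negative suffix is -uku, giving *okwegwauku*.

okwegwauku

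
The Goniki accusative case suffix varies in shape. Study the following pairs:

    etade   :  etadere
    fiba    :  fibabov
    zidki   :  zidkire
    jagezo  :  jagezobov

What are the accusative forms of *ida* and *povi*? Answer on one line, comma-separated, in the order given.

idabov, povire

The pattern is front/back vowel harmony: -re when the last vowel of the stem is a front vowel (*etade*, *zidki*); -bov when the last vowel of the stem is a back vowel (*fiba*, *jagezo*).
*ida* — last vowel /a/ (a back vowel) → -bov → *idabov*.
The last vowel of *povi* is /i/, which is a front vowel, so the suffix is -re, giving *povire*.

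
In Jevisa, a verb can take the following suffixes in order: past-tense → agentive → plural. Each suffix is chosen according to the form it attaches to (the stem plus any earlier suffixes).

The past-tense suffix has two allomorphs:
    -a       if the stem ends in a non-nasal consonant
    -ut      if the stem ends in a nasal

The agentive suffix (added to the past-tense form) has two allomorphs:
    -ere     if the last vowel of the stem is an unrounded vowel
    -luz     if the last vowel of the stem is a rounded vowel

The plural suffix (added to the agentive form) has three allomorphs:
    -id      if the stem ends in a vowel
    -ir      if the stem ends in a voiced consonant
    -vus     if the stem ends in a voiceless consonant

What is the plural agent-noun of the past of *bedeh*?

The final consonant of *bedeh* is /h/, which is non-nasal, so the past-tense suffix is -a, giving *bedeha*.
The past-tense form *bedeha*: last vowel = /a/, an unrounded vowel → -ere → *bedehaere*.
The agentive form *bedehaere* — final sound /e/ (a vowel) → -id → *bedehaereid*.

bedehaereid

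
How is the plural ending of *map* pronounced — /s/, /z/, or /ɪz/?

/s/

The stem *map* ends in a voiceless non-sibilant consonant.
The plural suffix surfaces as /ɪz/ after sibilants, /s/ after other voiceless consonants, and /z/ after other voiced sounds.
So the plural -s on *map* is pronounced /s/.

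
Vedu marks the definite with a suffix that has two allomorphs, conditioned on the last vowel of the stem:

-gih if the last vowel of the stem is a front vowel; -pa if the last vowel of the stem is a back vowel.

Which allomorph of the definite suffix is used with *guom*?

*guom*: last vowel = /o/, a back vowel → -pa.

-pa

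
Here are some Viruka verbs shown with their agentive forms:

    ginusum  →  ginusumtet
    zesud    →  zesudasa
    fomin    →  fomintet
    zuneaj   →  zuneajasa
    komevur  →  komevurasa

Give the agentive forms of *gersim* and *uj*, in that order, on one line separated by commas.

The suffix is conditioned by the final consonant: -tet when the stem ends in a nasal (*ginusum*, *fomin*); -asa when the stem ends in a non-nasal consonant (*zesud*, *zuneaj*, *komevur*).
*gersim*: final consonant = /m/, a nasal → -tet → *gersimtet*.
The final consonant of *uj* is /j/, which is non-nasal, so the suffix is -asa, giving *ujasa*.

gersimtet, ujasa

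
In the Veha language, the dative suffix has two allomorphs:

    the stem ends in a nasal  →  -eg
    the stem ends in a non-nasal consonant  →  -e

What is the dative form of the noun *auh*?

auhe

The final consonant of *auh* is /h/, which is non-nasal, so the suffix is -e, giving *auhe*.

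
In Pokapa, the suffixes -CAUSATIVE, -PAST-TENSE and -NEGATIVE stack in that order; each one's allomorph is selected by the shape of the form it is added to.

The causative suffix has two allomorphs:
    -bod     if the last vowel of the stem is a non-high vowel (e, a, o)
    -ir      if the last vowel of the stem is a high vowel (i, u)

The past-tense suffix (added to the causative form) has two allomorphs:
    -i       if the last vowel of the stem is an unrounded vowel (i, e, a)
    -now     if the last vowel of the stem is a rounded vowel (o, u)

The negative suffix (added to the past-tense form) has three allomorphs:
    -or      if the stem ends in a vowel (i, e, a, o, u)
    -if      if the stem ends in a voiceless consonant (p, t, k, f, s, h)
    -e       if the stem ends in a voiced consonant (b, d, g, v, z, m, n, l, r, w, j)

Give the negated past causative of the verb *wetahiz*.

wetahizirior

Since the last vowel of *wetahiz* is /i/ (a high vowel), it takes -ir, giving *wetahizir*.
The last vowel of the causative form *wetahizir* is /i/, which is an unrounded vowel, so the past-tense suffix is -i, giving *wetahiziri*.
Since the final sound of the past-tense form *wetahiziri* is /i/ (a vowel), it takes -or, giving *wetahizirior*.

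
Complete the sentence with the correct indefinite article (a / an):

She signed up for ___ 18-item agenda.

an

The indefinite article is chosen by the initial *sound* of the following word, not its spelling.
The number *18* is spoken "eighteen", beginning with /ˌeɪˈtiːn/ — a vowel sound.
So the article is *an*: She signed up for an 18-item agenda.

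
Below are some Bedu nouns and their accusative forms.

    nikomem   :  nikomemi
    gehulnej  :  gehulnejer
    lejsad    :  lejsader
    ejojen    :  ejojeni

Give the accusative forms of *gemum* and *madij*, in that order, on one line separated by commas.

gemumi, madijer

The pattern is nasality of the final consonant: -i when the stem ends in a nasal (*nikomem*, *ejojen*); -er when the stem ends in a non-nasal consonant (*gehulnej*, *lejsad*).
*gemum* — final consonant /m/ (a nasal) → -i → *gemumi*.
*madij* — final consonant /j/ (non-nasal) → -er → *madijer*.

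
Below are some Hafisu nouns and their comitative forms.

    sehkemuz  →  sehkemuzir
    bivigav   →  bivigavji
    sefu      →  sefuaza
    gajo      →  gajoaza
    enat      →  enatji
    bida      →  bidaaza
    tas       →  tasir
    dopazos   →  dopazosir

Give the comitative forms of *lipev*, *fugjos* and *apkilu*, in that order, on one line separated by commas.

lipevji, fugjosir, apkiluaza

Looking at the final sound of each stem: -ir when the stem ends in a sibilant (*sehkemuz*, *tas*, *dopazos*); -ji when the stem ends in a non-sibilant consonant (*bivigav*, *enat*); -aza when the stem ends in a vowel (*sefu*, *gajo*, *bida*).
*lipev* — final sound /v/ (a non-sibilant consonant) → -ji → *lipevji*.
*fugjos*: final sound = /s/, a sibilant → -ir → *fugjosir*.
Since the final sound of *apkilu* is /u/ (a vowel), it takes -aza, giving *apkiluaza*.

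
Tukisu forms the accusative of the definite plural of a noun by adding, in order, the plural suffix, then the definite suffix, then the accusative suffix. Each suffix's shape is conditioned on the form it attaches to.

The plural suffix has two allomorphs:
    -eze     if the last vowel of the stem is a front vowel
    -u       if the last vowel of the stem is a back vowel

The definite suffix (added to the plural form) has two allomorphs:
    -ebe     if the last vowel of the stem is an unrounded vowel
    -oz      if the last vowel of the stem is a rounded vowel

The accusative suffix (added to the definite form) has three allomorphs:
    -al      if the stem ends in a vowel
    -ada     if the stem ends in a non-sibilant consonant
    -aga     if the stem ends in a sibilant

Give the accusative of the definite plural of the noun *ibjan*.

*ibjan*: last vowel = /a/, a back vowel → -u → *ibjanu*.
The plural form *ibjanu*: last vowel = /u/, a rounded vowel → -oz → *ibjanuoz*.
The definite form *ibjanuoz*: final sound = /z/, a sibilant → -aga → *ibjanuozaga*.

ibjanuozaga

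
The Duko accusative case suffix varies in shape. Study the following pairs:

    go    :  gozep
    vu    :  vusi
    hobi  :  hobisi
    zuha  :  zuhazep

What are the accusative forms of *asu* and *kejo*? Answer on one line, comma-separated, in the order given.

asusi, kejozep

The pattern is height harmony: -si when the last vowel of the stem is a high vowel (*vu*, *hobi*); -zep when the last vowel of the stem is a non-high vowel (*go*, *zuha*).
*asu* — last vowel /u/ (a high vowel) → -si → *asusi*.
*kejo* — last vowel /o/ (a non-high vowel) → -zep → *kejozep*.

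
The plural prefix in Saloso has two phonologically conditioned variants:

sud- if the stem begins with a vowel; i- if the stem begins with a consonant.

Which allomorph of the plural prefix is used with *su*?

The first sound of *su* is /s/, which is a consonant, so the prefix is i-.

i-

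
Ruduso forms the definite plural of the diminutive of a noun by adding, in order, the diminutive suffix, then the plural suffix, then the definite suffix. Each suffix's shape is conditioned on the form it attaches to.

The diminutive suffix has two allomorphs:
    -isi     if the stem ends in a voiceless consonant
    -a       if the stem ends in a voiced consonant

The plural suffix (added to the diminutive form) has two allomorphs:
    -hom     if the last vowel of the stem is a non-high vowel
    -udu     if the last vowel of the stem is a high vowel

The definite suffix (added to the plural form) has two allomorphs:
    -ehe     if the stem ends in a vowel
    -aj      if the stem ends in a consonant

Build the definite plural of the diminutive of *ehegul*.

ehegulahomaj

*ehegul*: final consonant = /l/, voiced → -a → *ehegula*.
Since the last vowel of the diminutive form *ehegula* is /a/ (a non-high vowel), it takes -hom, giving *ehegulahom*.
The final sound of the plural form *ehegulahom* is /m/, which is a consonant, so the definite suffix is -aj, giving *ehegulahomaj*.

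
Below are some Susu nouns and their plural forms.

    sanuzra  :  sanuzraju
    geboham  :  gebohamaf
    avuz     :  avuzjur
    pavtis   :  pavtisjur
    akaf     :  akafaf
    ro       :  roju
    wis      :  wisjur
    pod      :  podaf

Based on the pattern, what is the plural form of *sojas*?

Looking at the final sound of each stem: -jur when the stem ends in a sibilant (*avuz*, *pavtis*, *wis*); -af when the stem ends in a non-sibilant consonant (*geboham*, *akaf*, *pod*); -ju when the stem ends in a vowel (*sanuzra*, *ro*).
The final sound of *sojas* is /s/, which is a sibilant, so the suffix is -jur, giving *sojasjur*.

sojasjur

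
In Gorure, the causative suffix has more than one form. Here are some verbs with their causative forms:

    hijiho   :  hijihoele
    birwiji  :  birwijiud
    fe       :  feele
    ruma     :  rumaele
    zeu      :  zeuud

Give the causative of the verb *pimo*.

The alternation tracks the last vowel of the stem — -ud when the last vowel of the stem is a high vowel (*birwiji*, *zeu*); -ele when the last vowel of the stem is a non-high vowel (*hijiho*, *fe*, *ruma*).
The last vowel of *pimo* is /o/, which is a non-high vowel, so the suffix is -ele, giving *pimoele*.

pimoele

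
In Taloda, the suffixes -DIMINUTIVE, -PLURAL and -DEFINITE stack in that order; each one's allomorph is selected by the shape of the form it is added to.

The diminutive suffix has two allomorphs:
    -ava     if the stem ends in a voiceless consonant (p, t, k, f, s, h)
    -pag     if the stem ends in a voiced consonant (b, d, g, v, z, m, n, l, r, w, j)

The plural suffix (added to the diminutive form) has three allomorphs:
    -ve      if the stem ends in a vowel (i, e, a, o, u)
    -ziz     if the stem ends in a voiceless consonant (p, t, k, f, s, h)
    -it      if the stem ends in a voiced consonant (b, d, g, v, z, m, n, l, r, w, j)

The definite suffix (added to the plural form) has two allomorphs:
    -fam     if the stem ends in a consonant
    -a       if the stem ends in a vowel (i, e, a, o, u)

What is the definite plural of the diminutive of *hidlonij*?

*hidlonij*: final consonant = /j/, voiced → -pag → *hidlonijpag*.
Since the final sound of the diminutive form *hidlonijpag* is /g/ (a voiced consonant), it takes -it, giving *hidlonijpagit*.
The final sound of the plural form *hidlonijpagit* is /t/, which is a consonant, so the definite suffix is -fam, giving *hidlonijpagitfam*.

hidlonijpagitfam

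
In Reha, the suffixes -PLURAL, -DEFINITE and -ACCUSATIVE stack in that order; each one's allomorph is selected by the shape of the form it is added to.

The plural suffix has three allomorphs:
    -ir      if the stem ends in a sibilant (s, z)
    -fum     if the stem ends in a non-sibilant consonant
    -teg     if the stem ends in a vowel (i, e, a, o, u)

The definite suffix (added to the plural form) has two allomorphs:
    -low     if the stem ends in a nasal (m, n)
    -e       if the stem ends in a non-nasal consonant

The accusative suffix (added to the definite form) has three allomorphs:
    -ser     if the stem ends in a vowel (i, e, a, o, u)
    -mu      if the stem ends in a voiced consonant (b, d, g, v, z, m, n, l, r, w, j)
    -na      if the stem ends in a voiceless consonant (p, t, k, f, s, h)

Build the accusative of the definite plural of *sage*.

sagetegeser

*sage* — final sound /e/ (a vowel) → -teg → *sageteg*.
The final consonant of the plural form *sageteg* is /g/, which is non-nasal, so the definite suffix is -e, giving *sagetege*.
The definite form *sagetege* — final sound /e/ (a vowel) → -ser → *sagetegeser*.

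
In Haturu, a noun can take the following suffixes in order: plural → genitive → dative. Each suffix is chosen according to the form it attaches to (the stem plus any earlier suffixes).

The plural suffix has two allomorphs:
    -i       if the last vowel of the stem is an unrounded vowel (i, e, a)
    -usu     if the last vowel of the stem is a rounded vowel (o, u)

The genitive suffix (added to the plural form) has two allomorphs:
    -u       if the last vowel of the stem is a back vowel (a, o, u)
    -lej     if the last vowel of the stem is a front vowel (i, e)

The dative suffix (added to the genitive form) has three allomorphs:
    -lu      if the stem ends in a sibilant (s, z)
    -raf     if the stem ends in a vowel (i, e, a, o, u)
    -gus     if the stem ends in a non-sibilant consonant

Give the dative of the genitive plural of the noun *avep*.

avepilejgus

Since the last vowel of *avep* is /e/ (an unrounded vowel), it takes -i, giving *avepi*.
The plural form *avepi*: last vowel = /i/, a front vowel → -lej → *avepilej*.
The genitive form *avepilej*: final sound = /j/, a non-sibilant consonant → -gus → *avepilejgus*.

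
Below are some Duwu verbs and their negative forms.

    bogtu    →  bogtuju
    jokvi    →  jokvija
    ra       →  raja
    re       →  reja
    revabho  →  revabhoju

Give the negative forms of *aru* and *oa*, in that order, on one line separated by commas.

aruju, oaja

The pattern is rounding harmony: -ju when the last vowel of the stem is a rounded vowel (*bogtu*, *revabho*); -ja when the last vowel of the stem is an unrounded vowel (*jokvi*, *ra*, *re*).
*aru*: last vowel = /u/, a rounded vowel → -ju → *aruju*.
Since the last vowel of *oa* is /a/ (an unrounded vowel), it takes -ja, giving *oaja*.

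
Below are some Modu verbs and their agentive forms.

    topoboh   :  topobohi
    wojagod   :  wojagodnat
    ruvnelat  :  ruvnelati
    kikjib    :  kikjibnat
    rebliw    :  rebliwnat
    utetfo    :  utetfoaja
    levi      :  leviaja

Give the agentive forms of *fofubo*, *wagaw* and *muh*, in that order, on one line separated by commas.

The suffix is conditioned by the final sound: -i when the stem ends in a voiceless consonant (*topoboh*, *ruvnelat*); -nat when the stem ends in a voiced consonant (*wojagod*, *kikjib*, *rebliw*); -aja when the stem ends in a vowel (*utetfo*, *levi*).
Since the final sound of *fofubo* is /o/ (a vowel), it takes -aja, giving *fofuboaja*.
*wagaw* — final sound /w/ (a voiced consonant) → -nat → *wagawnat*.
*muh* — final sound /h/ (a voiceless consonant) → -i → *muhi*.

fofuboaja, wagawnat, muhi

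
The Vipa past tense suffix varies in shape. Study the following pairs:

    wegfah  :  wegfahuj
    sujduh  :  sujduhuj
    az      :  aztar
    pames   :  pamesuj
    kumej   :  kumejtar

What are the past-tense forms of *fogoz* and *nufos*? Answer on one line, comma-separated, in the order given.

The alternation tracks the final consonant of the stem — -uj when the stem ends in a voiceless consonant (*wegfah*, *sujduh*, *pames*); -tar when the stem ends in a voiced consonant (*az*, *kumej*).
Since the final consonant of *fogoz* is /z/ (voiced), it takes -tar, giving *fogoztar*.
*nufos*: final consonant = /s/, voiceless → -uj → *nufosuj*.

fogoztar, nufosuj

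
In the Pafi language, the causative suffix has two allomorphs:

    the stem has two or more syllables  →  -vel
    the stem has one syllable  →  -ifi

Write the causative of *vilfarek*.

vilfarekvel

With 3 syllables, *vilfarek* takes -vel → *vilfarekvel*.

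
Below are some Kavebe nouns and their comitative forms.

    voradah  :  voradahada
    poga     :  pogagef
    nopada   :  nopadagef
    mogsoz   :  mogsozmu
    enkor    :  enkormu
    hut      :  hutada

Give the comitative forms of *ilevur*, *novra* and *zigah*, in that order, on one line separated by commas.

The suffix is conditioned by the final sound: -ada when the stem ends in a voiceless consonant (*voradah*, *hut*); -mu when the stem ends in a voiced consonant (*mogsoz*, *enkor*); -gef when the stem ends in a vowel (*poga*, *nopada*).
*ilevur*: final sound = /r/, a voiced consonant → -mu → *ilevurmu*.
*novra*: final sound = /a/, a vowel → -gef → *novragef*.
*zigah* — final sound /h/ (a voiceless consonant) → -ada → *zigahada*.

ilevurmu, novragef, zigahada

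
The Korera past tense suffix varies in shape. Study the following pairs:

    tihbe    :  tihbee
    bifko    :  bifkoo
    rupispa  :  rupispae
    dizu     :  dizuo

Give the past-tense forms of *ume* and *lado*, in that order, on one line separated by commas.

Looking at the last vowel of each stem: -o when the last vowel of the stem is a rounded vowel (*bifko*, *dizu*); -e when the last vowel of the stem is an unrounded vowel (*tihbe*, *rupispa*).
The last vowel of *ume* is /e/, which is an unrounded vowel, so the suffix is -e, giving *umee*.
*lado* — last vowel /o/ (a rounded vowel) → -o → *ladoo*.

umee, ladoo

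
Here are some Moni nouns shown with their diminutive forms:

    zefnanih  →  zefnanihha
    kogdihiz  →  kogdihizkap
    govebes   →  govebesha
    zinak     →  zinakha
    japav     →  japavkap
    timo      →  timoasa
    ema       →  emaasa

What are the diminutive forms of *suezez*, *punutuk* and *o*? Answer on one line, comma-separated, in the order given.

suezezkap, punutukha, oasa

The suffix is conditioned by the final sound: -ha when the stem ends in a voiceless consonant (*zefnanih*, *govebes*, *zinak*); -kap when the stem ends in a voiced consonant (*kogdihiz*, *japav*); -asa when the stem ends in a vowel (*timo*, *ema*).
The final sound of *suezez* is /z/, which is a voiced consonant, so the suffix is -kap, giving *suezezkap*.
*punutuk* — final sound /k/ (a voiceless consonant) → -ha → *punutukha*.
The final sound of *o* is /o/, which is a vowel, so the suffix is -asa, giving *oasa*.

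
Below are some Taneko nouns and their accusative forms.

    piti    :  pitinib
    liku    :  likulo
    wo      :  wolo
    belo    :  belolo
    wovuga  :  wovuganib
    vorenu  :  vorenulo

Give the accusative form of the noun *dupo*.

The suffix is conditioned by the last vowel: -lo when the last vowel of the stem is a rounded vowel (*liku*, *wo*, *belo*, *vorenu*); -nib when the last vowel of the stem is an unrounded vowel (*piti*, *wovuga*).
*dupo* — last vowel /o/ (a rounded vowel) → -lo → *dupolo*.

dupolo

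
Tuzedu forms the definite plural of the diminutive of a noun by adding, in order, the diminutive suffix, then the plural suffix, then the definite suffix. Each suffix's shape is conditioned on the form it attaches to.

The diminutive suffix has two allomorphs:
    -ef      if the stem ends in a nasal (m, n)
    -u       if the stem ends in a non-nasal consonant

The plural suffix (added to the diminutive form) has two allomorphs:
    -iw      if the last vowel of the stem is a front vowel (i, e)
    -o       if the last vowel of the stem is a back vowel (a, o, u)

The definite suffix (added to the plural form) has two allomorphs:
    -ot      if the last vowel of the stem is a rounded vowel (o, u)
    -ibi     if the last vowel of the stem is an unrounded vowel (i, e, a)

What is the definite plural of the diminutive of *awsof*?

awsofuoot

*awsof* — final consonant /f/ (non-nasal) → -u → *awsofu*.
The last vowel of the diminutive form *awsofu* is /u/, which is a back vowel, so the plural suffix is -o, giving *awsofuo*.
Since the last vowel of the plural form *awsofuo* is /o/ (a rounded vowel), it takes -ot, giving *awsofuoot*.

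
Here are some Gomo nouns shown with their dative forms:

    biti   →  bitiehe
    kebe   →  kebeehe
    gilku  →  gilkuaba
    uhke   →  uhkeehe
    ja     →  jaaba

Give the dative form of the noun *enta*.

entaaba

Looking at the last vowel of each stem: -ehe when the last vowel of the stem is a front vowel (*biti*, *kebe*, *uhke*); -aba when the last vowel of the stem is a back vowel (*gilku*, *ja*).
*enta*: last vowel = /a/, a back vowel → -aba → *entaaba*.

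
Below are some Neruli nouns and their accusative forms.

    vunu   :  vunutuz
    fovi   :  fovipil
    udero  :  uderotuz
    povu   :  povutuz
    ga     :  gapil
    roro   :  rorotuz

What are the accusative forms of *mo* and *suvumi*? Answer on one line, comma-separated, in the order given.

motuz, suvumipil

The alternation tracks the last vowel of the stem — -tuz when the last vowel of the stem is a rounded vowel (*vunu*, *udero*, *povu*, *roro*); -pil when the last vowel of the stem is an unrounded vowel (*fovi*, *ga*).
*mo* — last vowel /o/ (a rounded vowel) → -tuz → *motuz*.
Since the last vowel of *suvumi* is /i/ (an unrounded vowel), it takes -pil, giving *suvumipil*.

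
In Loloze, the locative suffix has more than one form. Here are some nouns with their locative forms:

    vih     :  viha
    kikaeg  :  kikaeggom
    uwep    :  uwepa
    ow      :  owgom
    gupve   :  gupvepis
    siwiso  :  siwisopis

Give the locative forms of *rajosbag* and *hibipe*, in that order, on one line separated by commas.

The pattern is voicing of the final sound: -a when the stem ends in a voiceless consonant (*vih*, *uwep*); -gom when the stem ends in a voiced consonant (*kikaeg*, *ow*); -pis when the stem ends in a vowel (*gupve*, *siwiso*).
The final sound of *rajosbag* is /g/, which is a voiced consonant, so the suffix is -gom, giving *rajosbaggom*.
*hibipe*: final sound = /e/, a vowel → -pis → *hibipepis*.

rajosbaggom, hibipepis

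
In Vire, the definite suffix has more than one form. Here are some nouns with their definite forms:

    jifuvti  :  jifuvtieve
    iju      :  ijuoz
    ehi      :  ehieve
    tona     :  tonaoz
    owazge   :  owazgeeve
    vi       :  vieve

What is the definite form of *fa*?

faoz

The pattern is front/back vowel harmony: -eve when the last vowel of the stem is a front vowel (*jifuvti*, *ehi*, *owazge*, *vi*); -oz when the last vowel of the stem is a back vowel (*iju*, *tona*).
*fa*: last vowel = /a/, a back vowel → -oz → *faoz*.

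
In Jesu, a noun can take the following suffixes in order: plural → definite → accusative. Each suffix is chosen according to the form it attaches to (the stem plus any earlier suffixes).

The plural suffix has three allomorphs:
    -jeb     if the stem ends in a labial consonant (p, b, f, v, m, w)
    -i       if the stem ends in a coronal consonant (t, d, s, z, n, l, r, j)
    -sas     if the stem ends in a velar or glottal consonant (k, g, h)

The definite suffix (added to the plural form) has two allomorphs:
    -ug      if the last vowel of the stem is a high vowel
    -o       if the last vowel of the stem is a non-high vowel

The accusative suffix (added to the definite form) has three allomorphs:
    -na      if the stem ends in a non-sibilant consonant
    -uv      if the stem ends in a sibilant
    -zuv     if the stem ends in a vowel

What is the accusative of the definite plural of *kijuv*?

*kijuv*: final consonant = /v/, labial → -jeb → *kijuvjeb*.
The plural form *kijuvjeb*: last vowel = /e/, a non-high vowel → -o → *kijuvjebo*.
The definite form *kijuvjebo* — final sound /o/ (a vowel) → -zuv → *kijuvjebozuv*.

kijuvjebozuv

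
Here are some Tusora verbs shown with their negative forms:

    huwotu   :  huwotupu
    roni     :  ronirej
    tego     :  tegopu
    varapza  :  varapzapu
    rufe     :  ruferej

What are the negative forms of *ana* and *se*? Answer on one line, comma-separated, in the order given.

The alternation tracks the last vowel of the stem — -rej when the last vowel of the stem is a front vowel (*roni*, *rufe*); -pu when the last vowel of the stem is a back vowel (*huwotu*, *tego*, *varapza*).
The last vowel of *ana* is /a/, which is a back vowel, so the suffix is -pu, giving *anapu*.
Since the last vowel of *se* is /e/ (a front vowel), it takes -rej, giving *serej*.

anapu, serej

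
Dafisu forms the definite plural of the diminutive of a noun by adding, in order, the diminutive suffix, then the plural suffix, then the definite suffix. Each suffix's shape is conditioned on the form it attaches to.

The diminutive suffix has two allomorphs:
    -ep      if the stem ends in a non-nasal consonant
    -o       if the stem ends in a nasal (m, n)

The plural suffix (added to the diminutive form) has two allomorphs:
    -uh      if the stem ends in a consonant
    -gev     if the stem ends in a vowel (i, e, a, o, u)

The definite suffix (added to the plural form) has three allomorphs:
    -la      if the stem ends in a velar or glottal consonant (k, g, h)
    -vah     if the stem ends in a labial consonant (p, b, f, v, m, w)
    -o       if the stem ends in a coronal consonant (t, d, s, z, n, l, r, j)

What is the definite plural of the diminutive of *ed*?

edepuhla

*ed*: final consonant = /d/, non-nasal → -ep → *edep*.
Since the final sound of the diminutive form *edep* is /p/ (a consonant), it takes -uh, giving *edepuh*.
Since the final consonant of the plural form *edepuh* is /h/ (velar/glottal), it takes -la, giving *edepuhla*.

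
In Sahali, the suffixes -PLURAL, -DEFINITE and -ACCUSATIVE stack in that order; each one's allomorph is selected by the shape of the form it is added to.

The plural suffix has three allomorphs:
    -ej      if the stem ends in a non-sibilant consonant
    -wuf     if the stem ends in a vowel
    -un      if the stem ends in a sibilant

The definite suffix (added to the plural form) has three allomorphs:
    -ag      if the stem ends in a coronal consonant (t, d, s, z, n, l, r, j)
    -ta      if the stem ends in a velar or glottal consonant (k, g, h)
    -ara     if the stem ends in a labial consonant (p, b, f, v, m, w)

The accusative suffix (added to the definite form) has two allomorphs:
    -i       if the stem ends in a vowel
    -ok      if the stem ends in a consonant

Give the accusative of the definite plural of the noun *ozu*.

The final sound of *ozu* is /u/, which is a vowel, so the plural suffix is -wuf, giving *ozuwuf*.
The final consonant of the plural form *ozuwuf* is /f/, which is labial, so the definite suffix is -ara, giving *ozuwufara*.
The definite form *ozuwufara*: final sound = /a/, a vowel → -i → *ozuwufarai*.

ozuwufarai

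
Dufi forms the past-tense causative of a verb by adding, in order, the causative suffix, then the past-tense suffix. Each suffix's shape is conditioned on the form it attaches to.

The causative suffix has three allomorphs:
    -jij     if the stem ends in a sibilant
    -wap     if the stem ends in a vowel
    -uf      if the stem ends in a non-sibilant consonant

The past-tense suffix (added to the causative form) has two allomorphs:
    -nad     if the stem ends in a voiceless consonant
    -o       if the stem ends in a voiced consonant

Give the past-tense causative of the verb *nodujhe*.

nodujhewapnad

*nodujhe* — final sound /e/ (a vowel) → -wap → *nodujhewap*.
The causative form *nodujhewap*: final consonant = /p/, voiceless → -nad → *nodujhewapnad*.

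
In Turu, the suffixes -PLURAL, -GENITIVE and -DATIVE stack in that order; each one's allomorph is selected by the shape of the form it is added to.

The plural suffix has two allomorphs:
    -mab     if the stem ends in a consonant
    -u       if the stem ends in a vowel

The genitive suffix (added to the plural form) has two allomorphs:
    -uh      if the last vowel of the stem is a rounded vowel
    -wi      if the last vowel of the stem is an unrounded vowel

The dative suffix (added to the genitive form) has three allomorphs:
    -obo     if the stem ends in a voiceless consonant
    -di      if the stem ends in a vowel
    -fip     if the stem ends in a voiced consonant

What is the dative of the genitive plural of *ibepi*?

Since the final sound of *ibepi* is /i/ (a vowel), it takes -u, giving *ibepiu*.
Since the last vowel of the plural form *ibepiu* is /u/ (a rounded vowel), it takes -uh, giving *ibepiuuh*.
The genitive form *ibepiuuh*: final sound = /h/, a voiceless consonant → -obo → *ibepiuuhobo*.

ibepiuuhobo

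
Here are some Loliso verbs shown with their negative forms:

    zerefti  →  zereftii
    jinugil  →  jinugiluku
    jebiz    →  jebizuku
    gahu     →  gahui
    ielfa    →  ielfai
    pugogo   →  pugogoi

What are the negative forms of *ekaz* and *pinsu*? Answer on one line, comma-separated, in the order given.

The alternation tracks the final sound of the stem — -uku when the stem ends in a consonant (*jinugil*, *jebiz*); -i when the stem ends in a vowel (*zerefti*, *gahu*, *ielfa*, *pugogo*).
*ekaz* — final sound /z/ (a consonant) → -uku → *ekazuku*.
*pinsu*: final sound = /u/, a vowel → -i → *pinsui*.

ekazuku, pinsui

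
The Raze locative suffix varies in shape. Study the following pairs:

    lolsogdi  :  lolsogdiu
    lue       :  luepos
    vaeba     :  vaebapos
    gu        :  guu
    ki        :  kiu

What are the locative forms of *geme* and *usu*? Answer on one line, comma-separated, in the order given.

gemepos, usuu

The alternation tracks the last vowel of the stem — -u when the last vowel of the stem is a high vowel (*lolsogdi*, *gu*, *ki*); -pos when the last vowel of the stem is a non-high vowel (*lue*, *vaeba*).
*geme*: last vowel = /e/, a non-high vowel → -pos → *gemepos*.
Since the last vowel of *usu* is /u/ (a high vowel), it takes -u, giving *usuu*.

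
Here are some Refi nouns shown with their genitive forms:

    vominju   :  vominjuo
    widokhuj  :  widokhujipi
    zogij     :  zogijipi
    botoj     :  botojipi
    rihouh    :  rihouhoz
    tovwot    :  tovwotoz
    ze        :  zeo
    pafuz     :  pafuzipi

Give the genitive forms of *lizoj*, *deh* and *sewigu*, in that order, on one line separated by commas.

lizojipi, dehoz, sewiguo

The alternation tracks the final sound of the stem — -oz when the stem ends in a voiceless consonant (*rihouh*, *tovwot*); -ipi when the stem ends in a voiced consonant (*widokhuj*, *zogij*, *botoj*, *pafuz*); -o when the stem ends in a vowel (*vominju*, *ze*).
The final sound of *lizoj* is /j/, which is a voiced consonant, so the suffix is -ipi, giving *lizojipi*.
*deh* — final sound /h/ (a voiceless consonant) → -oz → *dehoz*.
Since the final sound of *sewigu* is /u/ (a vowel), it takes -o, giving *sewiguo*.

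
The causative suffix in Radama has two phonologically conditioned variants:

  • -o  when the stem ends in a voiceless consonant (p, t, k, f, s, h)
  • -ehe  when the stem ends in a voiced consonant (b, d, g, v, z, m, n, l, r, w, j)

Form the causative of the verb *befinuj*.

*befinuj*: final consonant = /j/, voiced → -ehe → *befinujehe*.

befinujehe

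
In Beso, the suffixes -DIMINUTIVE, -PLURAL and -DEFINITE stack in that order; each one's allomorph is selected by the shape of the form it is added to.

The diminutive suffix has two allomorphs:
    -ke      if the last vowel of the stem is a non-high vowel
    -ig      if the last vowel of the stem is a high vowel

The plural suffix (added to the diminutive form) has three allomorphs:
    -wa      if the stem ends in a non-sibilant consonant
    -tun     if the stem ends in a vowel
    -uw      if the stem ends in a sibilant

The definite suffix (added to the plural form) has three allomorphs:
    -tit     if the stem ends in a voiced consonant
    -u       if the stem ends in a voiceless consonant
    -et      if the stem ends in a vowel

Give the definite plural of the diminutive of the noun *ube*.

ubeketuntit

The last vowel of *ube* is /e/, which is a non-high vowel, so the diminutive suffix is -ke, giving *ubeke*.
The diminutive form *ubeke*: final sound = /e/, a vowel → -tun → *ubeketun*.
The final sound of the plural form *ubeketun* is /n/, which is a voiced consonant, so the definite suffix is -tit, giving *ubeketuntit*.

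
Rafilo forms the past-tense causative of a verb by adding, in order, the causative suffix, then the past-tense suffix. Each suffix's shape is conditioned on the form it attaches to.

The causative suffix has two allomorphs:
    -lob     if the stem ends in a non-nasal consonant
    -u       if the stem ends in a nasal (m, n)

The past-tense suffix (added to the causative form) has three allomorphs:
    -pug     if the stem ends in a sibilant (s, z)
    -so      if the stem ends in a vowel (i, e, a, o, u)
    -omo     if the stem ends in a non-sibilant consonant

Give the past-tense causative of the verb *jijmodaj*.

jijmodajlobomo

The final consonant of *jijmodaj* is /j/, which is non-nasal, so the causative suffix is -lob, giving *jijmodajlob*.
The causative form *jijmodajlob*: final sound = /b/, a non-sibilant consonant → -omo → *jijmodajlobomo*.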